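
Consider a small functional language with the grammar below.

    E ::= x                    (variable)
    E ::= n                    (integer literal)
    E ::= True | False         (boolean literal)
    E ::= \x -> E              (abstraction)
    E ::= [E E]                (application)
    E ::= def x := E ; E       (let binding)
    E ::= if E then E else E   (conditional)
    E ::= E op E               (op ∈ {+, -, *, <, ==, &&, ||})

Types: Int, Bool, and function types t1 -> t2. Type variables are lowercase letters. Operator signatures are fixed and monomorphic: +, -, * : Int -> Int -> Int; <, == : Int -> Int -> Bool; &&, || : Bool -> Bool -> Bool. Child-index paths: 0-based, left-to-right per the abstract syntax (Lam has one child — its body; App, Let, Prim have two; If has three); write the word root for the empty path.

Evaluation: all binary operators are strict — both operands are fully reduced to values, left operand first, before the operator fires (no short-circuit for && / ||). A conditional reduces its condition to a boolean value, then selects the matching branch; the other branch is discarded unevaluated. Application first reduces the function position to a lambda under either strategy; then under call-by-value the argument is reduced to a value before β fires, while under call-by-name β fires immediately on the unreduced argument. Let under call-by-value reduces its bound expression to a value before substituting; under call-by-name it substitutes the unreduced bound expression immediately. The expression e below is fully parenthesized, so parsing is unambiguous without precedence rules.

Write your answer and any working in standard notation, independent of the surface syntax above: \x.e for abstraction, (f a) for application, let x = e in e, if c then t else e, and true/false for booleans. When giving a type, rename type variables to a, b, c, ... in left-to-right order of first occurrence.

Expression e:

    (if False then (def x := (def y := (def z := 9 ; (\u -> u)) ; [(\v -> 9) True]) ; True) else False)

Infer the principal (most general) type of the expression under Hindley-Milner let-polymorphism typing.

Answer: Bool

Working:
  unify Bool ~ Bool
let z : Int
u : a
\u._ : a -> a
let y : forall. a -> a
\v._ : b -> Int
  unify b -> Int ~ Bool -> c
  unify b ~ Bool
  unify Int ~ c
_ _ : Int
let x : Int
  unify Bool ~ Bool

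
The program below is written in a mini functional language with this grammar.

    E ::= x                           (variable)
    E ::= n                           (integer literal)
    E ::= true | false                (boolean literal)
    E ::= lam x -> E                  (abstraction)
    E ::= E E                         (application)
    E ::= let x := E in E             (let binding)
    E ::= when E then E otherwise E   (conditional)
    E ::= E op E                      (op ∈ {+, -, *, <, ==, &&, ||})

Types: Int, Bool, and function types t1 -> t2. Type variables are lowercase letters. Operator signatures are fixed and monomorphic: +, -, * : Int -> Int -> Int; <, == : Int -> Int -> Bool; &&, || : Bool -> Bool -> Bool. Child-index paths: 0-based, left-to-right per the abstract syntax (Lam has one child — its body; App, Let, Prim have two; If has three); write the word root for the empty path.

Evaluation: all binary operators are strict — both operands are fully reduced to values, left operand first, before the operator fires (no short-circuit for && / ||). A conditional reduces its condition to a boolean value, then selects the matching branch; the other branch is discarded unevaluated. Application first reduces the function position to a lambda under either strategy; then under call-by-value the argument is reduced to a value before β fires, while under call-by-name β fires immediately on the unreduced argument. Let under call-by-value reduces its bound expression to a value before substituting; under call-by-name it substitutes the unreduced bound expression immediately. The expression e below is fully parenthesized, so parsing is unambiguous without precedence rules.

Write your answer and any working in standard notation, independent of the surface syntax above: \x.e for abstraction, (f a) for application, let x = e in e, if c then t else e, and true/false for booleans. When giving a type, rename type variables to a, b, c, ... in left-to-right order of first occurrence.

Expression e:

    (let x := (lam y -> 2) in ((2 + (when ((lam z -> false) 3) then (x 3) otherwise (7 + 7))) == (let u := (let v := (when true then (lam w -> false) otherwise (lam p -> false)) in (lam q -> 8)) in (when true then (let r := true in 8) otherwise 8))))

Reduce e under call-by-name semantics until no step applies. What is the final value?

Answer: false

Working:
step 0: (let x = (\y.2) in ((2 + (if ((\z.false) 3) then (x 3) else (7 + 7))) == (let u = (let v = (if true then (\w.false) else (\p.false)) in (\q.8)) in (if true then (let r = true in 8) else 8))))
step 1: [let@root] ((2 + (if ((\z.false) 3) then ((\y.2) 3) else (7 + 7))) == (let u = (let v = (if true then (\w.false) else (\p.false)) in (\q.8)) in (if true then (let r = true in 8) else 8)))
step 2: [beta@0.1.0] ((2 + (if false then ((\y.2) 3) else (7 + 7))) == (let u = (let v = (if true then (\w.false) else (\p.false)) in (\q.8)) in (if true then (let r = true in 8) else 8)))
step 3: [if@0.1] ((2 + (7 + 7)) == (let u = (let v = (if true then (\w.false) else (\p.false)) in (\q.8)) in (if true then (let r = true in 8) else 8)))
step 4: [delta@0.1] ((2 + 14) == (let u = (let v = (if true then (\w.false) else (\p.false)) in (\q.8)) in (if true then (let r = true in 8) else 8)))
step 5: [delta@0] (16 == (let u = (let v = (if true then (\w.false) else (\p.false)) in (\q.8)) in (if true then (let r = true in 8) else 8)))
step 6: [let@1] (16 == (if true then (let r = true in 8) else 8))
step 7: [if@1] (16 == (let r = true in 8))
step 8: [let@1] (16 == 8)
step 9: [delta@root] false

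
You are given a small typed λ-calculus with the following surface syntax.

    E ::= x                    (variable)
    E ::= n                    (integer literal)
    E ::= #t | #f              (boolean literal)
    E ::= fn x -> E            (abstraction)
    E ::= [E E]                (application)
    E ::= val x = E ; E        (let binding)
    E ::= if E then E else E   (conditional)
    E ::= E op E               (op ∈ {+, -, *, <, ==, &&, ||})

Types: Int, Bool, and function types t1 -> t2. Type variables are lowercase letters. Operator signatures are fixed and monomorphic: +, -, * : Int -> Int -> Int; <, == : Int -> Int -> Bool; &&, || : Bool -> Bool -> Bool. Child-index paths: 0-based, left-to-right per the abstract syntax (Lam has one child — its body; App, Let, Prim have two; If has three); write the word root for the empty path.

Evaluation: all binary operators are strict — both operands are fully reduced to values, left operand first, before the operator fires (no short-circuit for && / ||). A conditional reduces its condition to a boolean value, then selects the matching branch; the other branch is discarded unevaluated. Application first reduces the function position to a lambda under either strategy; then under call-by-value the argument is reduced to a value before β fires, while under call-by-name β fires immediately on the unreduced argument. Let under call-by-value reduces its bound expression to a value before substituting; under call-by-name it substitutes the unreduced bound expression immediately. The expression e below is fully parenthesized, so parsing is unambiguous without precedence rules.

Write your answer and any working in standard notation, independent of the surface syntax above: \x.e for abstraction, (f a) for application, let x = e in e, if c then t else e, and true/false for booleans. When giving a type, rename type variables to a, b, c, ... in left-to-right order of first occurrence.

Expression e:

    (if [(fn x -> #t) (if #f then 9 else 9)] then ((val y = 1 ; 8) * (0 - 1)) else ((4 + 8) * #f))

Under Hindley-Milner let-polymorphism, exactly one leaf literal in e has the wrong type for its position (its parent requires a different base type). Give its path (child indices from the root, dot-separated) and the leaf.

Answer: 2.1 : false

Working:
\x._ : a -> Bool
  unify Bool ~ Bool
  unify Int ~ Int
  unify a -> Bool ~ Int -> b
  unify a ~ Int
  unify Bool ~ b
_ _ : Bool
  unify Bool ~ Bool
let y : Int
  unify Int ~ Int
  unify Int ~ Int
  unify Int ~ Int
  unify Int ~ Int
  unify Int ~ Int
  unify Int ~ Int
  unify Int ~ Int
  unify Bool ~ Int
  FAIL: mismatch Bool ~ Int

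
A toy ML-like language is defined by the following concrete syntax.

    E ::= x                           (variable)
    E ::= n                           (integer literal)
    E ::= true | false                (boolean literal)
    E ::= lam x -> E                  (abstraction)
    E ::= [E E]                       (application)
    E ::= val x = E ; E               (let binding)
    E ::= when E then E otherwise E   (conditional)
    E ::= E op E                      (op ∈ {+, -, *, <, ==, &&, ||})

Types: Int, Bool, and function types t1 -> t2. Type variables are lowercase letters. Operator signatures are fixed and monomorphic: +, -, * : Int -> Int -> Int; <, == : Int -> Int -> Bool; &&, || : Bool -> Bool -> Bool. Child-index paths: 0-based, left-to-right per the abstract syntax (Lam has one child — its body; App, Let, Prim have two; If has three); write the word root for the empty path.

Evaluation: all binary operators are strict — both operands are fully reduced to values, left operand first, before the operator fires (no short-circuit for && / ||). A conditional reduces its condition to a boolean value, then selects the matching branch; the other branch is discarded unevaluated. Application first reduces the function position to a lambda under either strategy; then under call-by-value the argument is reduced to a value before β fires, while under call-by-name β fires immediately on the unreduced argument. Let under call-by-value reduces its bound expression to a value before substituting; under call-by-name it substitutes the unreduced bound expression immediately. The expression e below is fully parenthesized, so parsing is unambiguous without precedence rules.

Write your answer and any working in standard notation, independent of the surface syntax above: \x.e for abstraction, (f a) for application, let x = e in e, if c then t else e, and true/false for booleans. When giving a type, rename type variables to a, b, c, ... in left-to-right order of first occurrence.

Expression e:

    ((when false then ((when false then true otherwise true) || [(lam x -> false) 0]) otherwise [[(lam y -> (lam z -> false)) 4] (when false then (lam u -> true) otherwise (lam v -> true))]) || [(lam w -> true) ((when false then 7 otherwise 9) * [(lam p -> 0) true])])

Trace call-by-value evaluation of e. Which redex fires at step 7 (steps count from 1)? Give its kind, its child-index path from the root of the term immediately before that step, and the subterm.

Answer: delta at 1.1 : (9 * 0)

Trace:
step 0: ((if false then ((if false then true else true) || ((\x.false) 0)) else (((\y.(\z.false)) 4) (if false then (\u.true) else (\v.true)))) || ((\w.true) ((if false then 7 else 9) * ((\p.0) true))))
step 1: [if@0] ((((\y.(\z.false)) 4) (if false then (\u.true) else (\v.true))) || ((\w.true) ((if false then 7 else 9) * ((\p.0) true))))
step 2: [beta@0.0] (((\z.false) (if false then (\u.true) else (\v.true))) || ((\w.true) ((if false then 7 else 9) * ((\p.0) true))))
step 3: [if@0.1] (((\z.false) (\v.true)) || ((\w.true) ((if false then 7 else 9) * ((\p.0) true))))
step 4: [beta@0] (false || ((\w.true) ((if false then 7 else 9) * ((\p.0) true))))
step 5: [if@1.1.0] (false || ((\w.true) (9 * ((\p.0) true))))
step 6: [beta@1.1.1] (false || ((\w.true) (9 * 0)))
step 7: [delta@1.1] (false || ((\w.true) 0))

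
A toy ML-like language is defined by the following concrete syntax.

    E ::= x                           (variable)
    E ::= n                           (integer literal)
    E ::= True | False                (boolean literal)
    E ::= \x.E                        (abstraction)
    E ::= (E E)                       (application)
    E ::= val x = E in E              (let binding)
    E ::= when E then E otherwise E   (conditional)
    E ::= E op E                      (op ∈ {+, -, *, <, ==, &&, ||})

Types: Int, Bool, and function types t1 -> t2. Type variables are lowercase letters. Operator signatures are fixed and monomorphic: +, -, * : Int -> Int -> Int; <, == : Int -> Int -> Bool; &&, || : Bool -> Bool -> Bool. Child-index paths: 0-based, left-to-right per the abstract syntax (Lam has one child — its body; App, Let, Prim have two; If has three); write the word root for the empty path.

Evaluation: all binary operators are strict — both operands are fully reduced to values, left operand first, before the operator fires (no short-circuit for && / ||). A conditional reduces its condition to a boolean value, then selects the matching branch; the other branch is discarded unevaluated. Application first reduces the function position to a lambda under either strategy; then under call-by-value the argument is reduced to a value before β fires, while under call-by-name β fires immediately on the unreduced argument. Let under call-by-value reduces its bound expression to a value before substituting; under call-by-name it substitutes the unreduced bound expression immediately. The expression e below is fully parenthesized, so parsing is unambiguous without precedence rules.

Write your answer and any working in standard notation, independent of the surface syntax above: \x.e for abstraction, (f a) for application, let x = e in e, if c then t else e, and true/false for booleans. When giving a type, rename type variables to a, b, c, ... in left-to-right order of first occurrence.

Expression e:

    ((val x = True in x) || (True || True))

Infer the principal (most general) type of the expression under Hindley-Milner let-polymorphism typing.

Trace:
let x : Bool
x : Bool
  unify Bool ~ Bool
  unify Bool ~ Bool
  unify Bool ~ Bool
  unify Bool ~ Bool

Answer: Bool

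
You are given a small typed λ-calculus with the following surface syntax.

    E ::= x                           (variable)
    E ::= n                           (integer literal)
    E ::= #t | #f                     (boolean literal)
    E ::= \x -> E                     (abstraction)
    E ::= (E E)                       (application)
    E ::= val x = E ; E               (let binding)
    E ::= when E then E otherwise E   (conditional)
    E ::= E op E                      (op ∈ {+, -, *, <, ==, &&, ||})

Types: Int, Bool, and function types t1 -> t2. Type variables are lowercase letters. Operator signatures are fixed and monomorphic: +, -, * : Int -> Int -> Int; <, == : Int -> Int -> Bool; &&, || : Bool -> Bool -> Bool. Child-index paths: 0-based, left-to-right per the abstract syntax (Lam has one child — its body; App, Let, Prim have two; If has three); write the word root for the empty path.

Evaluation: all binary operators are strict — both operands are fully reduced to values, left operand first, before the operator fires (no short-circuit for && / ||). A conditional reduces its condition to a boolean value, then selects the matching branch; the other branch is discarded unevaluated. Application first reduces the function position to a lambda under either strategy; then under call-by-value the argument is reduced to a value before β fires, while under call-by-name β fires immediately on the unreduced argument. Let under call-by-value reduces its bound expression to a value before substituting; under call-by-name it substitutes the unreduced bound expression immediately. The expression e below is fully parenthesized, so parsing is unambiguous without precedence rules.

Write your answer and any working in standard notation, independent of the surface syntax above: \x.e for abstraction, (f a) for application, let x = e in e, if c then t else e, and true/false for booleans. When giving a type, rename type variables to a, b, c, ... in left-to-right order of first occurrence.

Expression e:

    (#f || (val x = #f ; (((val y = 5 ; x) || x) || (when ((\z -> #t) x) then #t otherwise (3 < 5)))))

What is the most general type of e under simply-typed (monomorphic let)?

Answer: Bool

Derivation:
  unify Bool ~ Bool
let x : Bool
let y : Int
x : Bool
  unify Bool ~ Bool
x : Bool
  unify Bool ~ Bool
  unify Bool ~ Bool
\z._ : a -> Bool
x : Bool
  unify a -> Bool ~ Bool -> b
  unify a ~ Bool
  unify Bool ~ b
_ _ : Bool
  unify Bool ~ Bool
  unify Int ~ Int
  unify Int ~ Int
  unify Bool ~ Bool
  unify Bool ~ Bool
  unify Bool ~ Bool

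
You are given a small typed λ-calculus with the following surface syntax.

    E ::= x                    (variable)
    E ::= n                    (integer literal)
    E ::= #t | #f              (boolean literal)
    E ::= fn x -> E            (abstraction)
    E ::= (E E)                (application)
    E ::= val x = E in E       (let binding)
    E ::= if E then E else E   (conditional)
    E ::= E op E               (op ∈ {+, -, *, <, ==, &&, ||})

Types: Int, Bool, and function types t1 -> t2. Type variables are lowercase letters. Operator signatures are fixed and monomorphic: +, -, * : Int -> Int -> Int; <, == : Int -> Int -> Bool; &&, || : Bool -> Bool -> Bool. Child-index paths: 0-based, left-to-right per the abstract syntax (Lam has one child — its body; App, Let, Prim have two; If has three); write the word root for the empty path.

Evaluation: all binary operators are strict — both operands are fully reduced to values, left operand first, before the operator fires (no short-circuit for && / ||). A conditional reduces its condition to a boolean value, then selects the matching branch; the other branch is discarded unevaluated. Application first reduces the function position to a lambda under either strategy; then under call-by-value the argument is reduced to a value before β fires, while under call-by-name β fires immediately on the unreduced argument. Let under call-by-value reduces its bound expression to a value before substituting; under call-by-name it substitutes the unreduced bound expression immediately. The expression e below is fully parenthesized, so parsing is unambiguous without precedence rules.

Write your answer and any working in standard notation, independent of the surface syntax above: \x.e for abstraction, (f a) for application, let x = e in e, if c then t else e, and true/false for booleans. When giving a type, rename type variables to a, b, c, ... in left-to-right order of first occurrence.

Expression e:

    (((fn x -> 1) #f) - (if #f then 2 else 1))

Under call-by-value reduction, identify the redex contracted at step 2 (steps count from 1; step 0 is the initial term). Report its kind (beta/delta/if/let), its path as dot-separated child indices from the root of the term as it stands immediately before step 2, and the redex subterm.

Answer: if at 1 : (if false then 2 else 1)

Derivation:
step 0: (((\x.1) false) - (if false then 2 else 1))
step 1: [beta@0] (1 - (if false then 2 else 1))
step 2: [if@1] (1 - 1)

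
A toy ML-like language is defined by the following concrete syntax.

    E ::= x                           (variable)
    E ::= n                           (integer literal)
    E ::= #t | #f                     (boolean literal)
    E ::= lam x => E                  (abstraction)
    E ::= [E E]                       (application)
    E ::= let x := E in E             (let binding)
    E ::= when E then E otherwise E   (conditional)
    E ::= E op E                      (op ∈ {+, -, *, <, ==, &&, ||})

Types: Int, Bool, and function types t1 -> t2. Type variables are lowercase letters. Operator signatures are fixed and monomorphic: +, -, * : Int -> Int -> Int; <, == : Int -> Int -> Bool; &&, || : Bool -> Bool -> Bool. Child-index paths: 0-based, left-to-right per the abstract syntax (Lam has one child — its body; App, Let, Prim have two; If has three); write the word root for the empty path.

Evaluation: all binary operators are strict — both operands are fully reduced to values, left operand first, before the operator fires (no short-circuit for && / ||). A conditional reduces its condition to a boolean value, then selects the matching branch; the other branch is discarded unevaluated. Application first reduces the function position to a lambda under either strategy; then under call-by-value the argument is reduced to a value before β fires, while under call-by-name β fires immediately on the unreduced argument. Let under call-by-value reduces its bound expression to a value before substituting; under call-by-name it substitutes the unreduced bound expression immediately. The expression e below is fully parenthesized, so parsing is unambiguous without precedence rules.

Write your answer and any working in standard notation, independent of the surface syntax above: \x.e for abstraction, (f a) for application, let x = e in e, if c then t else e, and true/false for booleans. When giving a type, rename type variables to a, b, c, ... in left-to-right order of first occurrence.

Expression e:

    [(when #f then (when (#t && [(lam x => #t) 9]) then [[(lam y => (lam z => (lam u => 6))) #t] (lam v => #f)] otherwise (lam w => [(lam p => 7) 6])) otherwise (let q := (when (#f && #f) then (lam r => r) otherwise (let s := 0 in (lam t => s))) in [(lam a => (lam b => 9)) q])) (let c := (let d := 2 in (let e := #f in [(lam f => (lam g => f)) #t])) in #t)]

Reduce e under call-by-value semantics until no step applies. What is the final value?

Answer: 9

Derivation:
step 0: ((if false then (if (true && ((\x.true) 9)) then (((\y.(\z.(\u.6))) true) (\v.false)) else (\w.((\p.7) 6))) else (let q = (if (false && false) then (\r.r) else (let s = 0 in (\t.s))) in ((\a.(\b.9)) q))) (let c = (let d = 2 in (let e = false in ((\f.(\g.f)) true))) in true))
step 1: [if@0] ((let q = (if (false && false) then (\r.r) else (let s = 0 in (\t.s))) in ((\a.(\b.9)) q)) (let c = (let d = 2 in (let e = false in ((\f.(\g.f)) true))) in true))
step 2: [delta@0.0.0] ((let q = (if false then (\r.r) else (let s = 0 in (\t.s))) in ((\a.(\b.9)) q)) (let c = (let d = 2 in (let e = false in ((\f.(\g.f)) true))) in true))
step 3: [if@0.0] ((let q = (let s = 0 in (\t.s)) in ((\a.(\b.9)) q)) (let c = (let d = 2 in (let e = false in ((\f.(\g.f)) true))) in true))
step 4: [let@0.0] ((let q = (\t.0) in ((\a.(\b.9)) q)) (let c = (let d = 2 in (let e = false in ((\f.(\g.f)) true))) in true))
step 5: [let@0] (((\a.(\b.9)) (\t.0)) (let c = (let d = 2 in (let e = false in ((\f.(\g.f)) true))) in true))
step 6: [beta@0] ((\b.9) (let c = (let d = 2 in (let e = false in ((\f.(\g.f)) true))) in true))
step 7: [let@1.0] ((\b.9) (let c = (let e = false in ((\f.(\g.f)) true)) in true))
step 8: [let@1.0] ((\b.9) (let c = ((\f.(\g.f)) true) in true))
step 9: [beta@1.0] ((\b.9) (let c = (\g.true) in true))
step 10: [let@1] ((\b.9) true)
step 11: [beta@root] 9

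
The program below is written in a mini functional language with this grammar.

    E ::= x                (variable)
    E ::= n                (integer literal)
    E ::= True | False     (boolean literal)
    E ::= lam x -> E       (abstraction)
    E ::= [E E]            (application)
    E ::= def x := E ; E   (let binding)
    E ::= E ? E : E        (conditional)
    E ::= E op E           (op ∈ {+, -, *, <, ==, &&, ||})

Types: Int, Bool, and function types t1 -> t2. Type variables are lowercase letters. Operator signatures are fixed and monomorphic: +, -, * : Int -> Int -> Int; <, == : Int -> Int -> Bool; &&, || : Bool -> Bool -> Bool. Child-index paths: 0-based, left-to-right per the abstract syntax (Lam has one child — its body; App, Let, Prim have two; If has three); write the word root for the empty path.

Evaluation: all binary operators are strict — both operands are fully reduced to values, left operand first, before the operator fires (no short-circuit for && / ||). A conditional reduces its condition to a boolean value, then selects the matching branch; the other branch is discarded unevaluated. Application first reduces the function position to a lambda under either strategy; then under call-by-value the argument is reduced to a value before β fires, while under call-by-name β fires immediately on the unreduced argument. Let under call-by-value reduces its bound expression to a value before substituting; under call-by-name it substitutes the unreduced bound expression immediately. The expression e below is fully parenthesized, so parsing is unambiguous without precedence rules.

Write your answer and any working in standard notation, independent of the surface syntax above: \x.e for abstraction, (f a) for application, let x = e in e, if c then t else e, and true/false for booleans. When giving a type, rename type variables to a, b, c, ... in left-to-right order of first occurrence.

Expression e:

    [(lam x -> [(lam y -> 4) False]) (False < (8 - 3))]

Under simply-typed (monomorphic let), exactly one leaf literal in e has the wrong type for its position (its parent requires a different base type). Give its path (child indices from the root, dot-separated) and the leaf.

Trace:
\y._ : b -> Int
  unify b -> Int ~ Bool -> c
  unify b ~ Bool
  unify Int ~ c
_ _ : Int
\x._ : a -> Int
  unify Bool ~ Int
  FAIL: mismatch Bool ~ Int

Answer: 1.0 : false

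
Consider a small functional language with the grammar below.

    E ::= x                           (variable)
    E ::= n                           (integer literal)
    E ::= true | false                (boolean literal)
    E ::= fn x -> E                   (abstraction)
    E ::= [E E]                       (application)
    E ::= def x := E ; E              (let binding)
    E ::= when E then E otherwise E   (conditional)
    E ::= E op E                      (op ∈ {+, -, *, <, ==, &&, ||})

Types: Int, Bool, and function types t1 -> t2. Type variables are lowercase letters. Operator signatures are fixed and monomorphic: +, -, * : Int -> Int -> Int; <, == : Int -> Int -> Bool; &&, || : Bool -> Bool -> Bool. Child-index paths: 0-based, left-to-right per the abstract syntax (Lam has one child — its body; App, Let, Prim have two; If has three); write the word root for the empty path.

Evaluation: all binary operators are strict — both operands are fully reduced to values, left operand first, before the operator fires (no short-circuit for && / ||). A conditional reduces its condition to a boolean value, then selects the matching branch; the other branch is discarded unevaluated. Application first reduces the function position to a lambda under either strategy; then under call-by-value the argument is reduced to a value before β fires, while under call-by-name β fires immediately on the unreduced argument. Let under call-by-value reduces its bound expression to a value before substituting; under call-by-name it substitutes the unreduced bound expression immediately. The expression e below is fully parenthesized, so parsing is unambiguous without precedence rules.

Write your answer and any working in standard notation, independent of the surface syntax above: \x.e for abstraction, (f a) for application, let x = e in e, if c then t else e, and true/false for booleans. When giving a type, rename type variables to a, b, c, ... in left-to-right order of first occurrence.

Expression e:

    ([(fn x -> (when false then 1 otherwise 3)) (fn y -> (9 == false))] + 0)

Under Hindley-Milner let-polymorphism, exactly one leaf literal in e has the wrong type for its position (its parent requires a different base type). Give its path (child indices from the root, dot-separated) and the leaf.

Answer: 0.1.0.1 : false

Trace:
  unify Bool ~ Bool
  unify Int ~ Int
\x._ : a -> Int
  unify Int ~ Int
  unify Bool ~ Int
  FAIL: mismatch Bool ~ Int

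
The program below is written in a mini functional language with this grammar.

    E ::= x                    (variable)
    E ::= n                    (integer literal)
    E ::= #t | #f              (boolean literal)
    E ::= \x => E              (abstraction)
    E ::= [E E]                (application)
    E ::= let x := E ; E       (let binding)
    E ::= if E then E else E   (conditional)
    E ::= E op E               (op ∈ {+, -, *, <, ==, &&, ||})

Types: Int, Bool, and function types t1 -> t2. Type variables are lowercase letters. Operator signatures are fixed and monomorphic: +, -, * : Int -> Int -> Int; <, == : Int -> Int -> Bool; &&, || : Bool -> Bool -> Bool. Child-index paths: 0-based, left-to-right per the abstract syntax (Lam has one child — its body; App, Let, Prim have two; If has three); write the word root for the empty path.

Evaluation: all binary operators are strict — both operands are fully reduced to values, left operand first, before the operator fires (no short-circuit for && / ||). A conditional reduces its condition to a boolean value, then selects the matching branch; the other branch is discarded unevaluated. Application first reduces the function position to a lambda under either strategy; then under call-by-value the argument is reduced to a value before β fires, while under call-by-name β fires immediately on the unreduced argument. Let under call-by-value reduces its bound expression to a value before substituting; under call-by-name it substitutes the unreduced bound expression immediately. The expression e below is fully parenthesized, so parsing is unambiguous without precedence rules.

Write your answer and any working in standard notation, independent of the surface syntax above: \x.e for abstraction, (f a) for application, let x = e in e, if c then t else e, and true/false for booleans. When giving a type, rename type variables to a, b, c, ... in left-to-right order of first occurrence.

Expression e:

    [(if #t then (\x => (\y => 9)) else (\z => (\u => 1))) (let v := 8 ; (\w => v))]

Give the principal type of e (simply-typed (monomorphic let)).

Working:
  unify Bool ~ Bool
\y._ : b -> Int
\x._ : a -> b -> Int
\u._ : d -> Int
\z._ : c -> d -> Int
  unify a -> b -> Int ~ c -> d -> Int
  unify a ~ c
  unify b -> Int ~ d -> Int
  unify b ~ d
  unify Int ~ Int
let v : Int
v : Int
\w._ : e -> Int
  unify c -> d -> Int ~ (e -> Int) -> f
  unify c ~ e -> Int
  unify d -> Int ~ f
_ _ : d -> Int

Answer: a -> Int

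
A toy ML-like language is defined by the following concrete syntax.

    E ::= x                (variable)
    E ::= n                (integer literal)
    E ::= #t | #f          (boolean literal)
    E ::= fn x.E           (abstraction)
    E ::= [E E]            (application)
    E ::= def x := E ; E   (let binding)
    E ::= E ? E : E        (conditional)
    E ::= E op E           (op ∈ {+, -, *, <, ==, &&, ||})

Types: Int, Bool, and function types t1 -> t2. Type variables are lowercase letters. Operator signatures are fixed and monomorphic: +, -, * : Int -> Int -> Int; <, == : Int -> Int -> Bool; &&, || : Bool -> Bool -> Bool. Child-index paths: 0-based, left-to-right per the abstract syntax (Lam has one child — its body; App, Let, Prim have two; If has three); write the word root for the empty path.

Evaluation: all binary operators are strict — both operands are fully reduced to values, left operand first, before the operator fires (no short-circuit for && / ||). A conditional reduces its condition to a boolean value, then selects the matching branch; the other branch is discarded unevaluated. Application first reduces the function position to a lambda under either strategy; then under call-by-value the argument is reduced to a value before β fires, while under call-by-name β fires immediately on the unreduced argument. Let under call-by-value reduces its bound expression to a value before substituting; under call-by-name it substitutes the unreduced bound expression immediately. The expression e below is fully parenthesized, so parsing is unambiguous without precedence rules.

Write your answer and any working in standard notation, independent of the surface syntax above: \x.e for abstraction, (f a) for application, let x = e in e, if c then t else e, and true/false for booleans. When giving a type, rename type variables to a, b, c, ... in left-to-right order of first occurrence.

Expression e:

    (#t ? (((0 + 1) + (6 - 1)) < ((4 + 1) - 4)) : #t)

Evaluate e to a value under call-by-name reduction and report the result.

Derivation:
step 0: (if true then (((0 + 1) + (6 - 1)) < ((4 + 1) - 4)) else true)
step 1: [if@root] (((0 + 1) + (6 - 1)) < ((4 + 1) - 4))
step 2: [delta@0.0] ((1 + (6 - 1)) < ((4 + 1) - 4))
step 3: [delta@0.1] ((1 + 5) < ((4 + 1) - 4))
step 4: [delta@0] (6 < ((4 + 1) - 4))
step 5: [delta@1.0] (6 < (5 - 4))
step 6: [delta@1] (6 < 1)
step 7: [delta@root] false

Answer: false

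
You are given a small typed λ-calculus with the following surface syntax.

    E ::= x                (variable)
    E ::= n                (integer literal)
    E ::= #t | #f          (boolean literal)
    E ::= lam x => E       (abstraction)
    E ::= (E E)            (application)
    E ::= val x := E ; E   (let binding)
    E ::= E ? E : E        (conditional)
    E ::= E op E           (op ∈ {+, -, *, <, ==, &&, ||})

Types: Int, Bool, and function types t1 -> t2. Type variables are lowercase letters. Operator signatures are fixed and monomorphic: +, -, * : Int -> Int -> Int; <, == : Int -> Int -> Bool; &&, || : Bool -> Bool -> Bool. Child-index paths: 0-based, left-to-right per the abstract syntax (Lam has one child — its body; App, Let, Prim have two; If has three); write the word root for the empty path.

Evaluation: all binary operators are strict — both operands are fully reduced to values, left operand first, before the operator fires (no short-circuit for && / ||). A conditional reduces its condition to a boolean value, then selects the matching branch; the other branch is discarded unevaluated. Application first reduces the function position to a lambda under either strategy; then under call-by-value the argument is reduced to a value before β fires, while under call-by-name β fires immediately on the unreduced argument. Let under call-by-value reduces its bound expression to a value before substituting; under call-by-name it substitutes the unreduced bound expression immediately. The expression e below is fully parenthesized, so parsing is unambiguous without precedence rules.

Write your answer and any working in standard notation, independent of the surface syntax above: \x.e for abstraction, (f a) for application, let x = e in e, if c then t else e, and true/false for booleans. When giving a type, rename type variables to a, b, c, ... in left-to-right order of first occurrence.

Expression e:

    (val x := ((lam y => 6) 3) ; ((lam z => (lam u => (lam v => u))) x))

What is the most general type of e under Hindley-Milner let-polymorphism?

Answer: a -> b -> a

Trace:
\y._ : a -> Int
  unify a -> Int ~ Int -> b
  unify a ~ Int
  unify Int ~ b
_ _ : Int
let x : Int
u : d
\v._ : e -> d
\u._ : d -> e -> d
\z._ : c -> d -> e -> d
x : Int
  unify c -> d -> e -> d ~ Int -> f
  unify c ~ Int
  unify d -> e -> d ~ f
_ _ : d -> e -> d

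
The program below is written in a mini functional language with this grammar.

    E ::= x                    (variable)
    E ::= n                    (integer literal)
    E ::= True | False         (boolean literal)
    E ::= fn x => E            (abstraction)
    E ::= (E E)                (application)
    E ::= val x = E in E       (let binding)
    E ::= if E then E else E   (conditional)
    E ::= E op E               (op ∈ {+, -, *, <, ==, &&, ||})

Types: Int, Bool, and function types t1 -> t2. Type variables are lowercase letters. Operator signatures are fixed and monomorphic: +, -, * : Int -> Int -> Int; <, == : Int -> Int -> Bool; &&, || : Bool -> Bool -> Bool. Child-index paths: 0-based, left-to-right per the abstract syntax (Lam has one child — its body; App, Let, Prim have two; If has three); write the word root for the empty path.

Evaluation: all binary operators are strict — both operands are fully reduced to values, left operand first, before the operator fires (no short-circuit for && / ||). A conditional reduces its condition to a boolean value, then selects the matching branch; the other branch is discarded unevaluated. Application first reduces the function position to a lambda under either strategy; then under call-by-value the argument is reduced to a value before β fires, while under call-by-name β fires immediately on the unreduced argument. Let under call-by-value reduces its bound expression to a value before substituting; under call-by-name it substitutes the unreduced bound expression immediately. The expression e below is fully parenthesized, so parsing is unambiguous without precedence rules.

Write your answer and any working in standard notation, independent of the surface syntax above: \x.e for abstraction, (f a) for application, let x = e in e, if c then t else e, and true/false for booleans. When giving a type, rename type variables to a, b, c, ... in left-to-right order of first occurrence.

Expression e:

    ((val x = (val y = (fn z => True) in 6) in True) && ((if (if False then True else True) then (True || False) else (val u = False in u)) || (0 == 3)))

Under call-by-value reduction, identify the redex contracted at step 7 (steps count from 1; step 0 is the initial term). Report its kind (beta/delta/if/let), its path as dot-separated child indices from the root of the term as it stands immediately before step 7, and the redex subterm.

Derivation:
step 0: ((let x = (let y = (\z.true) in 6) in true) && ((if (if false then true else true) then (true || false) else (let u = false in u)) || (0 == 3)))
step 1: [let@0.0] ((let x = 6 in true) && ((if (if false then true else true) then (true || false) else (let u = false in u)) || (0 == 3)))
step 2: [let@0] (true && ((if (if false then true else true) then (true || false) else (let u = false in u)) || (0 == 3)))
step 3: [if@1.0.0] (true && ((if true then (true || false) else (let u = false in u)) || (0 == 3)))
step 4: [if@1.0] (true && ((true || false) || (0 == 3)))
step 5: [delta@1.0] (true && (true || (0 == 3)))
step 6: [delta@1.1] (true && (true || false))
step 7: [delta@1] (true && true)

Answer: delta at 1 : (true || false)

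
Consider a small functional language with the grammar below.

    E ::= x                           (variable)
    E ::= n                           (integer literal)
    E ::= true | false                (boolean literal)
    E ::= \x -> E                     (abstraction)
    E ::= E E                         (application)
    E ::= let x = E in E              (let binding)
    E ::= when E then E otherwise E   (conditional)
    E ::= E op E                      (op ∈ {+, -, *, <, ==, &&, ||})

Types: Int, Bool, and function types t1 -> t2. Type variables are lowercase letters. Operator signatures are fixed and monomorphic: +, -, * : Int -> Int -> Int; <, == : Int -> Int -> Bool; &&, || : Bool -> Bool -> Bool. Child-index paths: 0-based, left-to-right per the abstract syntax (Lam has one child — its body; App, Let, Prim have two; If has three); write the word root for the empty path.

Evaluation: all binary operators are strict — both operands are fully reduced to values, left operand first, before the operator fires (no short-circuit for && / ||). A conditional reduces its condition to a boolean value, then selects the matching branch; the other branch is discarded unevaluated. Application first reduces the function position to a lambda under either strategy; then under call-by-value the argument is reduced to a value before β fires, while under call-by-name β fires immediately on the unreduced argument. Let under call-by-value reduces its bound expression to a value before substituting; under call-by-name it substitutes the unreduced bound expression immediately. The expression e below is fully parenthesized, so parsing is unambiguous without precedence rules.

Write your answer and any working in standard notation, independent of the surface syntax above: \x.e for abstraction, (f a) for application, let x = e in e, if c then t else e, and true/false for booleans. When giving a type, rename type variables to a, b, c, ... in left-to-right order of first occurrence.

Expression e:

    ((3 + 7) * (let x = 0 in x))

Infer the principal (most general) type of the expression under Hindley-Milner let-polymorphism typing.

Answer: Int

Working:
  unify Int ~ Int
  unify Int ~ Int
  unify Int ~ Int
let x : Int
x : Int
  unify Int ~ Int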